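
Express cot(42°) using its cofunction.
cot(42°) = tan(90° - 42°) = tan(48°)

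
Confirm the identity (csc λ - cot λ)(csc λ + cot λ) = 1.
LHS = csc²λ - cot²λ = (1 + cot²λ) - cot²λ = 1 = RHS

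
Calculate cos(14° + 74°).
cos(14° + 74°) = cos 14° cos 74° - sin 14° sin 74° = 0.0349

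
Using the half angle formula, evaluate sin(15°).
sin(15°) = √((1 - cos 30°)/2) = (√6-√2)/4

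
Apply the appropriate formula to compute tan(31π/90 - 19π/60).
tan(31π/90 - 19π/60) = (tan 31π/90 - tan 19π/60)/(1 + tan 31π/90 tan 19π/60) = 0.08749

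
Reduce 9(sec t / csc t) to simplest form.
9(sec t / csc t) = 9(tan t) (using Reciprocal identities)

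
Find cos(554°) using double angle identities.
cos(554°) = 1 - 2sin²277° = -0.9703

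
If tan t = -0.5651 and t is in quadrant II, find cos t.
cos t = -0.8706 (using tan²t + 1 = sec²t)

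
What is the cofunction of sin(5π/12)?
sin(5π/12) = cos(π/2 - 5π/12) = cos(π/12)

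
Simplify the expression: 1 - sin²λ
1 - sin²λ = cos²λ (using Pythagorean identity)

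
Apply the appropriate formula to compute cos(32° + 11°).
cos(32° + 11°) = cos 32° cos 11° - sin 32° sin 11° = 0.7314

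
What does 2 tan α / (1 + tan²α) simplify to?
2 tan α / (1 + tan²α) = sin(2α) (using Double angle)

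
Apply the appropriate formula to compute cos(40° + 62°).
cos(40° + 62°) = cos 40° cos 62° - sin 40° sin 62° = -0.2079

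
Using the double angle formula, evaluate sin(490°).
sin(490°) = 2 sin 245° cos 245° = 0.766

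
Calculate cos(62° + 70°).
cos(62° + 70°) = cos 62° cos 70° - sin 62° sin 70° = -0.6691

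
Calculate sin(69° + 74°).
sin(69° + 74°) = sin 69° cos 74° + cos 69° sin 74° = 0.6018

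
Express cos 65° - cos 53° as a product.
cos 65° - cos 53° = -2 sin(59°) sin(6°)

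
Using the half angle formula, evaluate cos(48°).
cos(48°) = √((1 + cos 96°)/2) = 0.6691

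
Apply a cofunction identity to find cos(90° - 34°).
cos(90° - 34°) = sin(34°) = 0.5592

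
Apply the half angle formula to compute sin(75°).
sin(75°) = √((1 - cos 150°)/2) = (√6+√2)/4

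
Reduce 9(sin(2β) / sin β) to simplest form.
9(sin(2β) / sin β) = 9(2 cos β) (using Double angle)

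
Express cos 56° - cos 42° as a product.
cos 56° - cos 42° = -2 sin(49°) sin(7°)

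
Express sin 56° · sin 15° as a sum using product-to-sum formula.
sin 56° sin 15° = (1/2)[cos(56°-15°) - cos(56°+15°)]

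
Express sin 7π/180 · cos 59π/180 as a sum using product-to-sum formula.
sin 7π/180 cos 59π/180 = (1/2)[sin(7π/180+59π/180) + sin(7π/180-59π/180)]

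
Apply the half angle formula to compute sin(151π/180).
sin(151π/180) = √((1 - cos 151π/90)/2) = 0.4848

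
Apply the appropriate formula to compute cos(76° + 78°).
cos(76° + 78°) = cos 76° cos 78° - sin 76° sin 78° = -0.8988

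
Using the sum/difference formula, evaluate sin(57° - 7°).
sin(57° - 7°) = sin 57° cos 7° - cos 57° sin 7° = 0.766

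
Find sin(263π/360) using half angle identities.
sin(263π/360) = √((1 - cos 263π/180)/2) = 0.749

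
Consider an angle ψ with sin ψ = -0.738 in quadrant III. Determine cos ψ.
cos ψ = ±√(1 - sin²ψ) = -0.6748 (negative in QIII)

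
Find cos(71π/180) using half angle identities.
cos(71π/180) = √((1 + cos 71π/90)/2) = 0.3256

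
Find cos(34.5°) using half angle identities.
cos(34.5°) = √((1 + cos 69°)/2) = 0.8241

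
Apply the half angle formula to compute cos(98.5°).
cos(98.5°) = -√((1 + cos 197°)/2) = -0.1478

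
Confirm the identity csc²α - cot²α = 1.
LHS = 1/sin²α - cos²α/sin²α = (1 - cos²α)/sin²α = sin²α/sin²α = 1 = RHS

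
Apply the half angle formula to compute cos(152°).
cos(152°) = -√((1 + cos 304°)/2) = -0.8829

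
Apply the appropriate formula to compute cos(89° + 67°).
cos(89° + 67°) = cos 89° cos 67° - sin 89° sin 67° = -0.9135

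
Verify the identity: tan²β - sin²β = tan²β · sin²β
LHS = sin²β/cos²β - sin²β = sin²β(1/cos²β - 1) = sin²β · (1 - cos²β)/cos²β = sin²β · sin²β/cos²β = sin²β · tan²β = RHS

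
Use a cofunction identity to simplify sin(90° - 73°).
sin(90° - 73°) = cos(73°)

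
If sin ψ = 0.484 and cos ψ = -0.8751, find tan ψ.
tan ψ = sin ψ / cos ψ = -0.5531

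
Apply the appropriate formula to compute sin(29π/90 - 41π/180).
sin(29π/90 - 41π/180) = sin 29π/90 cos 41π/180 - cos 29π/90 sin 41π/180 = 0.2924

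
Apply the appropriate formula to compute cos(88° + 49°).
cos(88° + 49°) = cos 88° cos 49° - sin 88° sin 49° = -0.7314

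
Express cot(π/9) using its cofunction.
cot(π/9) = tan(π/2 - π/9) = tan(7π/18)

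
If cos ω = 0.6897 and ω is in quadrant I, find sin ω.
sin ω = 0.7241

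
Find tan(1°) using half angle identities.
tan(1°) = sin 2° / (1 + cos 2°) = 0.01746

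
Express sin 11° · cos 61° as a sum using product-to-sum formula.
sin 11° cos 61° = (1/2)[sin(11°+61°) + sin(11°-61°)]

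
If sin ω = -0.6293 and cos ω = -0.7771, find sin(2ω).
sin(2ω) = 2 sin ω cos ω = 0.9781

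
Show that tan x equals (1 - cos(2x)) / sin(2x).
RHS = 2sin²x / (2 sin x cos x) = sin x/cos x = tan x = LHS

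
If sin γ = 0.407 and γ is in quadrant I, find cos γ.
cos γ = 0.9134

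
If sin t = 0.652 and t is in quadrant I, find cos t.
cos t = 0.7582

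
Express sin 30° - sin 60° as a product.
sin 30° - sin 60° = 2 cos(45°) sin(-15°)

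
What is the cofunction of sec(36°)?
sec(36°) = csc(90° - 36°) = csc(54°)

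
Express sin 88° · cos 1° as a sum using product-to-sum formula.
sin 88° cos 1° = (1/2)[sin(88°+1°) + sin(88°-1°)]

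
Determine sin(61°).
sin(61°) = 0.8746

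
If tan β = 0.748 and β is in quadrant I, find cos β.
cos β = 0.8008 (using tan²β + 1 = sec²β)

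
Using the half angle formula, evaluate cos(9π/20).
cos(9π/20) = √((1 + cos 9π/10)/2) = 0.1564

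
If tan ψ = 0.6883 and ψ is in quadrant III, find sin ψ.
sin ψ = -0.567 (using tan²ψ + 1 = sec²ψ)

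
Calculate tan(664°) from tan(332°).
tan(664°) = 2 tan 332° / (1 - tan²332°) = -1.483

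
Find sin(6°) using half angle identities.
sin(6°) = √((1 - cos 12°)/2) = 0.1045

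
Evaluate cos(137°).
cos(137°) = -0.7314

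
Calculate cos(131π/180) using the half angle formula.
cos(131π/180) = -√((1 + cos 131π/90)/2) = -0.6561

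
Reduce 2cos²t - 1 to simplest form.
2cos²t - 1 = cos(2t) (using Double angle)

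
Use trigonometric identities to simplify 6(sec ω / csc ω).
6(sec ω / csc ω) = 6(tan ω) (using Reciprocal identities)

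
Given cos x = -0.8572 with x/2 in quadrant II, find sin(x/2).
sin(x/2) = ±√((1 - cos x)/2); positive since x/2 ∈ QII, so sin(x/2) = 0.9636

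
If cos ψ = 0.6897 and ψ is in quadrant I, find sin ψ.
sin ψ = 0.7241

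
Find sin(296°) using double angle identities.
sin(296°) = 2 sin 148° cos 148° = -0.8988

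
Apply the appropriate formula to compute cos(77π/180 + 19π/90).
cos(77π/180 + 19π/90) = cos 77π/180 cos 19π/90 - sin 77π/180 sin 19π/90 = -0.4226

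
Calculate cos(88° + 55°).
cos(88° + 55°) = cos 88° cos 55° - sin 88° sin 55° = -0.7986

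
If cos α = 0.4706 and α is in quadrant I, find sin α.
sin α = 0.8823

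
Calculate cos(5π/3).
cos(5π/3) = 1/2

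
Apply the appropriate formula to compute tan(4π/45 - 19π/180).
tan(4π/45 - 19π/180) = (tan 4π/45 - tan 19π/180)/(1 + tan 4π/45 tan 19π/180) = -0.05241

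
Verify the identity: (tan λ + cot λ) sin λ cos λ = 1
LHS = (sin λ/cos λ + cos λ/sin λ) sin λ cos λ = ((sin²λ + cos²λ)/(sin λ cos λ)) · sin λ cos λ = sin²λ + cos²λ = 1 = RHS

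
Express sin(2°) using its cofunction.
sin(2°) = cos(90° - 2°) = cos(88°)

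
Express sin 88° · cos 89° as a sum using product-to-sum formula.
sin 88° cos 89° = (1/2)[sin(88°+89°) + sin(88°-89°)]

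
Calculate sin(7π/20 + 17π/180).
sin(7π/20 + 17π/180) = sin 7π/20 cos 17π/180 + cos 7π/20 sin 17π/180 = 0.9848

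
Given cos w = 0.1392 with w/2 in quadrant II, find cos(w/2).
cos(w/2) = ±√((1 + cos w)/2); negative since w/2 ∈ QII, so cos(w/2) = -0.7547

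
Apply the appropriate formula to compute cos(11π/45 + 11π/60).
cos(11π/45 + 11π/60) = cos 11π/45 cos 11π/60 - sin 11π/45 sin 11π/60 = 0.225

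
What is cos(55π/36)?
cos(55π/36) = 0.08716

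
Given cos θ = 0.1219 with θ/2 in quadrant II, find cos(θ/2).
cos(θ/2) = ±√((1 + cos θ)/2); negative since θ/2 ∈ QII, so cos(θ/2) = -0.749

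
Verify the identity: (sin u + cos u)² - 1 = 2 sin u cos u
LHS = sin²u + 2 sin u cos u + cos²u - 1 = (sin²u + cos²u) + 2 sin u cos u - 1 = 1 + 2 sin u cos u - 1 = 2 sin u cos u = RHS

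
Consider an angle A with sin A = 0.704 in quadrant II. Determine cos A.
cos A = ±√(1 - sin²A) = -0.7102 (negative in QII)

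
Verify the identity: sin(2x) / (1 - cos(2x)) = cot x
LHS = 2 sin x cos x / (2sin²x) = cos x/sin x = cot x = RHS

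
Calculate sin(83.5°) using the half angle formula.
sin(83.5°) = √((1 - cos 167°)/2) = 0.9936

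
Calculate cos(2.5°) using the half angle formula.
cos(2.5°) = √((1 + cos 5°)/2) = 0.999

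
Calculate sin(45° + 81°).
sin(45° + 81°) = sin 45° cos 81° + cos 45° sin 81° = 0.809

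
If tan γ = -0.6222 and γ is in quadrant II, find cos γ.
cos γ = -0.8491 (using tan²γ + 1 = sec²γ)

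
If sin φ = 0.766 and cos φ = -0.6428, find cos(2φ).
cos(2φ) = cos²φ - sin²φ = -0.1736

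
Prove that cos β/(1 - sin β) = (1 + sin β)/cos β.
RHS = (1 + sin β)(1 - sin β) / (cos β(1 - sin β)) = (1 - sin²β) / (cos β(1 - sin β)) = cos²β / (cos β(1 - sin β)) = cos β/(1 - sin β) = LHS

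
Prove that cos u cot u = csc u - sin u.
RHS = 1/sin u - sin u = (1 - sin²u)/sin u = cos²u/sin u = cos u · (cos u/sin u) = cos u cot u = LHS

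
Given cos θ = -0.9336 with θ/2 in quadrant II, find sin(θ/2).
sin(θ/2) = ±√((1 - cos θ)/2); positive since θ/2 ∈ QII, so sin(θ/2) = 0.9833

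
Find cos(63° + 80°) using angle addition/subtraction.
cos(63° + 80°) = cos 63° cos 80° - sin 63° sin 80° = -0.7986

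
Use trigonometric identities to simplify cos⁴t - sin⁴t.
cos⁴t - sin⁴t = cos(2t) (using Factoring + double angle)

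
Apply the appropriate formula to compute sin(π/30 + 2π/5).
sin(π/30 + 2π/5) = sin π/30 cos 2π/5 + cos π/30 sin 2π/5 = 0.9781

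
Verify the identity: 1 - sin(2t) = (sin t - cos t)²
RHS = sin²t - 2 sin t cos t + cos²t = (sin²t + cos²t) - 2 sin t cos t = 1 - sin(2t) = LHS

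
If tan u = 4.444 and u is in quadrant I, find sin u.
sin u = 0.9756 (using tan²u + 1 = sec²u)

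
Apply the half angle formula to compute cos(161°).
cos(161°) = -√((1 + cos 322°)/2) = -0.9455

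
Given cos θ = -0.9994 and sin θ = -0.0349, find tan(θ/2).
tan(θ/2) = sin θ / (1 + cos θ) = -58.17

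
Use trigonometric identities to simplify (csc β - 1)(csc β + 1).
(csc β - 1)(csc β + 1) = cot²β (using Diff. of squares)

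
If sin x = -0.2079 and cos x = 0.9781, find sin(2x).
sin(2x) = 2 sin x cos x = -0.4067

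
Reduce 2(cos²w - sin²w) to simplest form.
2(cos²w - sin²w) = 2(cos(2w)) (using Double angle)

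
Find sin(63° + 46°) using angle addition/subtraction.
sin(63° + 46°) = sin 63° cos 46° + cos 63° sin 46° = 0.9455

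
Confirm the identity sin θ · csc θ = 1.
LHS = sin θ · (1/sin θ) = 1 = RHS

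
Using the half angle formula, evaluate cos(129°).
cos(129°) = -√((1 + cos 258°)/2) = -0.6293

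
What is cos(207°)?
cos(207°) = -0.891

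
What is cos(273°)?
cos(273°) = 0.05234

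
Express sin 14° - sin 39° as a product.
sin 14° - sin 39° = 2 cos(26.5°) sin(-12.5°)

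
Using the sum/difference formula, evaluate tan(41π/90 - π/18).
tan(41π/90 - π/18) = (tan 41π/90 - tan π/18)/(1 + tan 41π/90 tan π/18) = 3.078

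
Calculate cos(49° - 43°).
cos(49° - 43°) = cos 49° cos 43° + sin 49° sin 43° = 0.9945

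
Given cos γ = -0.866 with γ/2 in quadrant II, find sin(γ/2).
sin(γ/2) = ±√((1 - cos γ)/2); positive since γ/2 ∈ QII, so sin(γ/2) = 0.9659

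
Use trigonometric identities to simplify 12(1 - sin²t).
12(1 - sin²t) = 12(cos²t) (using Pythagorean identity)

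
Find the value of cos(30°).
cos(30°) = √3/2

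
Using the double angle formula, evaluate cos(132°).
cos(132°) = cos²66° - sin²66° = -0.6691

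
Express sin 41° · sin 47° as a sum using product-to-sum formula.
sin 41° sin 47° = (1/2)[cos(41°-47°) - cos(41°+47°)]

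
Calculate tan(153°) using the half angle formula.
tan(153°) = sin 306° / (1 + cos 306°) = -0.5095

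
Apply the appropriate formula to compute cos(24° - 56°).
cos(24° - 56°) = cos 24° cos 56° + sin 24° sin 56° = 0.848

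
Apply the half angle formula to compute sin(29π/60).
sin(29π/60) = √((1 - cos 29π/30)/2) = 0.9986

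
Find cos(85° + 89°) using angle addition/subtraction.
cos(85° + 89°) = cos 85° cos 89° - sin 85° sin 89° = -0.9945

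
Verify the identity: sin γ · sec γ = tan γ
LHS = sin γ · (1/cos γ) = sin γ/cos γ = tan γ = RHS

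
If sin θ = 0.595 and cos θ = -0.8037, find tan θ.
tan θ = sin θ / cos θ = -0.7403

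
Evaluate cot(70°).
cot(70°) = 0.364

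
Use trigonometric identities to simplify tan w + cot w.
tan w + cot w = sec w csc w (using Quotient identities)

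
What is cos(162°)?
cos(162°) = -0.9511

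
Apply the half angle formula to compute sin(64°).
sin(64°) = √((1 - cos 128°)/2) = 0.8988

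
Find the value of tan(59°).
tan(59°) = 1.664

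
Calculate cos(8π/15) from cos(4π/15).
cos(8π/15) = cos²4π/15 - sin²4π/15 = -0.1045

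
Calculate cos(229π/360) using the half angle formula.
cos(229π/360) = -√((1 + cos 229π/180)/2) = -0.4147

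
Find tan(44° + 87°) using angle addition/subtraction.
tan(44° + 87°) = (tan 44° + tan 87°)/(1 - tan 44° tan 87°) = -1.15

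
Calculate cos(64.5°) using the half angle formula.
cos(64.5°) = √((1 + cos 129°)/2) = 0.4305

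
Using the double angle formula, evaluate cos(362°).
cos(362°) = cos²181° - sin²181° = 0.9994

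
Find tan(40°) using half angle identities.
tan(40°) = sin 80° / (1 + cos 80°) = 0.8391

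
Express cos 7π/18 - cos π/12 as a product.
cos 7π/18 - cos π/12 = -2 sin(17π/72) sin(11π/72)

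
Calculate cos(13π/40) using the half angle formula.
cos(13π/40) = √((1 + cos 13π/20)/2) = 0.5225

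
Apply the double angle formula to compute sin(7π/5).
sin(7π/5) = 2 sin 7π/10 cos 7π/10 = -0.9511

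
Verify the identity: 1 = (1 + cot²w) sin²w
RHS = csc²w · sin²w = (1/sin²w) · sin²w = 1 = LHS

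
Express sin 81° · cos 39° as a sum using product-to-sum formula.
sin 81° cos 39° = (1/2)[sin(81°+39°) + sin(81°-39°)]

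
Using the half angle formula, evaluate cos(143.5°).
cos(143.5°) = -√((1 + cos 287°)/2) = -0.8039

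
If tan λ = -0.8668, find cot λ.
cot λ = 1/tan λ = -1.154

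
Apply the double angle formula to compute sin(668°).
sin(668°) = 2 sin 334° cos 334° = -0.788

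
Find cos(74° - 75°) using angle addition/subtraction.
cos(74° - 75°) = cos 74° cos 75° + sin 74° sin 75° = 0.9998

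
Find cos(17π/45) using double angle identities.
cos(17π/45) = cos²17π/90 - sin²17π/90 = 0.3746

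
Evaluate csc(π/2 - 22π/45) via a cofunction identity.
csc(π/2 - 22π/45) = sec(22π/45) = 28.65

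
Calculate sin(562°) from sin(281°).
sin(562°) = 2 sin 281° cos 281° = -0.3746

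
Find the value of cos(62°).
cos(62°) = 0.4695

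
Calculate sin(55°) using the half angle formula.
sin(55°) = √((1 - cos 110°)/2) = 0.8192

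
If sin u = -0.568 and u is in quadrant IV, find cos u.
cos u = 0.823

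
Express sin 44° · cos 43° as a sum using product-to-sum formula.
sin 44° cos 43° = (1/2)[sin(44°+43°) + sin(44°-43°)]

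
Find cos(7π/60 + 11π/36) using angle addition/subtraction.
cos(7π/60 + 11π/36) = cos 7π/60 cos 11π/36 - sin 7π/60 sin 11π/36 = 0.2419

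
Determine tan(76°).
tan(76°) = 4.011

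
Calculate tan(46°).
tan(46°) = 1.036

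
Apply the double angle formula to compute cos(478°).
cos(478°) = cos²239° - sin²239° = -0.4695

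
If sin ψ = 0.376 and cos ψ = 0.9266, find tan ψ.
tan ψ = sin ψ / cos ψ = 0.4058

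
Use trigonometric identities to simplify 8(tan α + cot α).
8(tan α + cot α) = 8(sec α csc α) (using Quotient identities)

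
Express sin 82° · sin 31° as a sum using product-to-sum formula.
sin 82° sin 31° = (1/2)[cos(82°-31°) - cos(82°+31°)]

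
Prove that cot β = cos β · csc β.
RHS = cos β · (1/sin β) = cos β/sin β = cot β = LHS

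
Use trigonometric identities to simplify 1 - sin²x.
1 - sin²x = cos²x (using Pythagorean identity)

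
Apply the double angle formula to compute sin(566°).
sin(566°) = 2 sin 283° cos 283° = -0.4384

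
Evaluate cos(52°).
cos(52°) = 0.6157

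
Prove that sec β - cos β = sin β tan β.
LHS = 1/cos β - cos β = (1 - cos²β)/cos β = sin²β/cos β = sin β · (sin β/cos β) = sin β tan β = RHS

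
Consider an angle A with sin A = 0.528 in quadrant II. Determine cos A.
cos A = ±√(1 - sin²A) = -0.8492 (negative in QII)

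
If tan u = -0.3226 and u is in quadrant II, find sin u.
sin u = 0.307 (using tan²u + 1 = sec²u)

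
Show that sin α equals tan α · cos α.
RHS = (sin α/cos α) · cos α = sin α = LHS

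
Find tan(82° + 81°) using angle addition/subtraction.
tan(82° + 81°) = (tan 82° + tan 81°)/(1 - tan 82° tan 81°) = -0.3057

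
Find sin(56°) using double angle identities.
sin(56°) = 2 sin 28° cos 28° = 0.829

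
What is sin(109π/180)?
sin(109π/180) = 0.9455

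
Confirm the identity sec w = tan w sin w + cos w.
RHS = sin²w/cos w + cos w = (sin²w + cos²w)/cos w = 1/cos w = sec w = LHS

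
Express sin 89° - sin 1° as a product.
sin 89° - sin 1° = 2 cos(45°) sin(44°)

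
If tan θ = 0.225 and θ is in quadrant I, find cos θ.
cos θ = 0.9756 (using tan²θ + 1 = sec²θ)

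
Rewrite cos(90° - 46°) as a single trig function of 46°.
cos(90° - 46°) = sin(46°)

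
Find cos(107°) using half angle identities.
cos(107°) = -√((1 + cos 214°)/2) = -0.2924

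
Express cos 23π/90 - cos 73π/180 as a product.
cos 23π/90 - cos 73π/180 = -2 sin(119π/360) sin(-3π/40)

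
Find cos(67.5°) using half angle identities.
cos(67.5°) = √((1 + cos 135°)/2) = √(2-√2)/2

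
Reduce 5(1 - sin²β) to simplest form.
5(1 - sin²β) = 5(cos²β) (using Pythagorean identity)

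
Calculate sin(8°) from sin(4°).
sin(8°) = 2 sin 4° cos 4° = 0.1392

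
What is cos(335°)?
cos(335°) = 0.9063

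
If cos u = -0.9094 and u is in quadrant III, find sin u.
sin u = -0.4159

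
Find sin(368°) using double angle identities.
sin(368°) = 2 sin 184° cos 184° = 0.1392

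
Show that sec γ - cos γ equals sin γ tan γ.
LHS = 1/cos γ - cos γ = (1 - cos²γ)/cos γ = sin²γ/cos γ = sin γ · (sin γ/cos γ) = sin γ tan γ = RHS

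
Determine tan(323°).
tan(323°) = -0.7536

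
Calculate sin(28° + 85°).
sin(28° + 85°) = sin 28° cos 85° + cos 28° sin 85° = 0.9205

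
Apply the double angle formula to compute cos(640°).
cos(640°) = cos²320° - sin²320° = 0.1736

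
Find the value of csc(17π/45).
csc(17π/45) = 1.079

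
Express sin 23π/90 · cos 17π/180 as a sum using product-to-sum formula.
sin 23π/90 cos 17π/180 = (1/2)[sin(23π/90+17π/180) + sin(23π/90-17π/180)]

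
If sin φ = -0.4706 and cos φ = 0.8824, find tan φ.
tan φ = sin φ / cos φ = -0.5333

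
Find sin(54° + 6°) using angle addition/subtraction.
sin(54° + 6°) = sin 54° cos 6° + cos 54° sin 6° = √3/2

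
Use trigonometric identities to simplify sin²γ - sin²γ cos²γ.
sin²γ - sin²γ cos²γ = sin⁴γ (using Factoring)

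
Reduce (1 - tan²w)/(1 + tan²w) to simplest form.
(1 - tan²w)/(1 + tan²w) = cos(2w) (using Double angle)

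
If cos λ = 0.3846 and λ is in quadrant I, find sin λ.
sin λ = 0.9231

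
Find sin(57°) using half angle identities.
sin(57°) = √((1 - cos 114°)/2) = 0.8387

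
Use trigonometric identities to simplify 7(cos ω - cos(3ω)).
7(cos ω - cos(3ω)) = 7(2 sin(2ω) sin ω) (using Sum-to-product)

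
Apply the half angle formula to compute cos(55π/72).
cos(55π/72) = -√((1 + cos 55π/36)/2) = -0.7373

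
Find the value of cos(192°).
cos(192°) = -0.9781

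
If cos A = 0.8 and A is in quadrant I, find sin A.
sin A = 0.6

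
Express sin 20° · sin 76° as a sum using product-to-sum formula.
sin 20° sin 76° = (1/2)[cos(20°-76°) - cos(20°+76°)]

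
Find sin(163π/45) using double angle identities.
sin(163π/45) = 2 sin 163π/90 cos 163π/90 = -0.9272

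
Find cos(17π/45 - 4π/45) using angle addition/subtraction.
cos(17π/45 - 4π/45) = cos 17π/45 cos 4π/45 + sin 17π/45 sin 4π/45 = 0.6157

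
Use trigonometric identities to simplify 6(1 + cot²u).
6(1 + cot²u) = 6(csc²u) (using Pythagorean identity)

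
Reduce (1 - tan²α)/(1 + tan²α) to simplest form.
(1 - tan²α)/(1 + tan²α) = cos(2α) (using Double angle)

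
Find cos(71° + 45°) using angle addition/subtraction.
cos(71° + 45°) = cos 71° cos 45° - sin 71° sin 45° = -0.4384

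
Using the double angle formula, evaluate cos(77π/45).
cos(77π/45) = cos²77π/90 - sin²77π/90 = 0.6157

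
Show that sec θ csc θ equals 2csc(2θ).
RHS = 2/sin(2θ) = 2/(2 sin θ cos θ) = 1/(sin θ cos θ) = (1/cos θ)(1/sin θ) = sec θ csc θ = LHS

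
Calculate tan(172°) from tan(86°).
tan(172°) = 2 tan 86° / (1 - tan²86°) = -0.1405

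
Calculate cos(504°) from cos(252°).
cos(504°) = cos²252° - sin²252° = -0.809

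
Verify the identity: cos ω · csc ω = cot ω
LHS = cos ω · (1/sin ω) = cos ω/sin ω = cot ω = RHS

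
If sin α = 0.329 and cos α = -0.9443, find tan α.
tan α = sin α / cos α = -0.3484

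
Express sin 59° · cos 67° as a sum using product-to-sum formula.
sin 59° cos 67° = (1/2)[sin(59°+67°) + sin(59°-67°)]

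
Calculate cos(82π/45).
cos(82π/45) = 0.848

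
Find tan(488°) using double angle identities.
tan(488°) = 2 tan 244° / (1 - tan²244°) = -1.28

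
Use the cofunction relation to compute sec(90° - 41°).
sec(90° - 41°) = csc(41°) = 1.524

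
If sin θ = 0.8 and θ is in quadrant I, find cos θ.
cos θ = 0.6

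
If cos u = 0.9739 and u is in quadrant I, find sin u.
sin u = 0.227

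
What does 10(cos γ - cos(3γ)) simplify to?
10(cos γ - cos(3γ)) = 10(2 sin(2γ) sin γ) (using Sum-to-product)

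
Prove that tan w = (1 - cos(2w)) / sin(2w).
RHS = 2sin²w / (2 sin w cos w) = sin w/cos w = tan w = LHS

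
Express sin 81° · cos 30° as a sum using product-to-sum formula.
sin 81° cos 30° = (1/2)[sin(81°+30°) + sin(81°-30°)]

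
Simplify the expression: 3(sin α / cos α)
3(sin α / cos α) = 3(tan α) (using Quotient identity)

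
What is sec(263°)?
sec(263°) = -8.206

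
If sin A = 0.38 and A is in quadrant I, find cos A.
cos A = 0.925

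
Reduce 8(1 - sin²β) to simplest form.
8(1 - sin²β) = 8(cos²β) (using Pythagorean identity)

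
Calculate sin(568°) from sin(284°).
sin(568°) = 2 sin 284° cos 284° = -0.4695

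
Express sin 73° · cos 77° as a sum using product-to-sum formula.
sin 73° cos 77° = (1/2)[sin(73°+77°) + sin(73°-77°)]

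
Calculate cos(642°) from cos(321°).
cos(642°) = 1 - 2sin²321° = 0.2079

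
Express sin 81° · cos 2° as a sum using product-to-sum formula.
sin 81° cos 2° = (1/2)[sin(81°+2°) + sin(81°-2°)]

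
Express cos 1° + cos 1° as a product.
cos 1° + cos 1° = 2 cos(1°) cos(0°)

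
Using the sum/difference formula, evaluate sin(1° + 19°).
sin(1° + 19°) = sin 1° cos 19° + cos 1° sin 19° = 0.342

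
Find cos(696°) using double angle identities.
cos(696°) = cos²348° - sin²348° = 0.9135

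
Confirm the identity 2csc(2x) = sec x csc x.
LHS = 2/sin(2x) = 2/(2 sin x cos x) = 1/(sin x cos x) = (1/cos x)(1/sin x) = sec x csc x = RHS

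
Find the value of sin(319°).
sin(319°) = -0.6561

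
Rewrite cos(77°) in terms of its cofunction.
cos(77°) = sin(90° - 77°) = sin(13°)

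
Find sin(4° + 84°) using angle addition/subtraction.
sin(4° + 84°) = sin 4° cos 84° + cos 4° sin 84° = 0.9994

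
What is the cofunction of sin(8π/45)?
sin(8π/45) = cos(π/2 - 8π/45) = cos(29π/90)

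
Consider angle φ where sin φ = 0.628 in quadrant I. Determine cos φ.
cos φ = √(1 - sin²φ) = 0.7782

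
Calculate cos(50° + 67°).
cos(50° + 67°) = cos 50° cos 67° - sin 50° sin 67° = -0.454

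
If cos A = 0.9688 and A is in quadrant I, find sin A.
sin A = 0.2478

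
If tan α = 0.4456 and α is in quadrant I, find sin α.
sin α = 0.407 (using tan²α + 1 = sec²α)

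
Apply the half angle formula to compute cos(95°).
cos(95°) = -√((1 + cos 190°)/2) = -0.08716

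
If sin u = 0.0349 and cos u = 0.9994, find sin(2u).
sin(2u) = 2 sin u cos u = 0.06976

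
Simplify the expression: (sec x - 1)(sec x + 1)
(sec x - 1)(sec x + 1) = tan²x (using Diff. of squares)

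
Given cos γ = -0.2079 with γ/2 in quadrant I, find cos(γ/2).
cos(γ/2) = ±√((1 + cos γ)/2); positive since γ/2 ∈ QI, so cos(γ/2) = 0.6293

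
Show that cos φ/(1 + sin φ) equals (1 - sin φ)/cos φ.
RHS = (1 - sin φ)(1 + sin φ) / (cos φ(1 + sin φ)) = (1 - sin²φ) / (cos φ(1 + sin φ)) = cos²φ / (cos φ(1 + sin φ)) = cos φ/(1 + sin φ) = LHS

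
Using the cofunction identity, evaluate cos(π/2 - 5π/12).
cos(π/2 - 5π/12) = sin(5π/12) = (√6+√2)/4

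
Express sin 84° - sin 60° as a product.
sin 84° - sin 60° = 2 cos(72°) sin(12°)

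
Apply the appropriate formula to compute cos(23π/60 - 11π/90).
cos(23π/60 - 11π/90) = cos 23π/60 cos 11π/90 + sin 23π/60 sin 11π/90 = 0.682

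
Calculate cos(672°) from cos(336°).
cos(672°) = cos²336° - sin²336° = 0.6691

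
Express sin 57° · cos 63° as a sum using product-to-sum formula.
sin 57° cos 63° = (1/2)[sin(57°+63°) + sin(57°-63°)]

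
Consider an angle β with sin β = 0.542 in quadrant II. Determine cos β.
cos β = ±√(1 - sin²β) = -0.8404 (negative in QII)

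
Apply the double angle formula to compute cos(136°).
cos(136°) = cos²68° - sin²68° = -0.7193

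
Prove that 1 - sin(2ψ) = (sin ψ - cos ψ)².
RHS = sin²ψ - 2 sin ψ cos ψ + cos²ψ = (sin²ψ + cos²ψ) - 2 sin ψ cos ψ = 1 - sin(2ψ) = LHS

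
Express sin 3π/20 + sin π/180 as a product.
sin 3π/20 + sin π/180 = 2 sin(7π/90) cos(13π/180)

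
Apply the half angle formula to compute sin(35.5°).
sin(35.5°) = √((1 - cos 71°)/2) = 0.5807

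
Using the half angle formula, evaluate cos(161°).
cos(161°) = -√((1 + cos 322°)/2) = -0.9455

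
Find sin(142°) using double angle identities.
sin(142°) = 2 sin 71° cos 71° = 0.6157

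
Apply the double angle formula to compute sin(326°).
sin(326°) = 2 sin 163° cos 163° = -0.5592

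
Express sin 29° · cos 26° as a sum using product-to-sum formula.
sin 29° cos 26° = (1/2)[sin(29°+26°) + sin(29°-26°)]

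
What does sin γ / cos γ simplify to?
sin γ / cos γ = tan γ (using Quotient identity)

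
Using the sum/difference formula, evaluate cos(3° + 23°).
cos(3° + 23°) = cos 3° cos 23° - sin 3° sin 23° = 0.8988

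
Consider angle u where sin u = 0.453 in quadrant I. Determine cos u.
cos u = √(1 - sin²u) = 0.8915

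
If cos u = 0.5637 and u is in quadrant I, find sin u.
sin u = 0.826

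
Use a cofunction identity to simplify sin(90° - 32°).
sin(90° - 32°) = cos(32°)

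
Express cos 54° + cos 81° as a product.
cos 54° + cos 81° = 2 cos(67.5°) cos(-13.5°)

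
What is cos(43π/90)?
cos(43π/90) = 0.06976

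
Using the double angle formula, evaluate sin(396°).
sin(396°) = 2 sin 198° cos 198° = 0.5878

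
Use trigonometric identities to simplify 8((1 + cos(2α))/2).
8((1 + cos(2α))/2) = 8(cos²α) (using Power reduction)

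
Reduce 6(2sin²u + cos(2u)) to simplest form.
6(2sin²u + cos(2u)) = 6 (using Double angle)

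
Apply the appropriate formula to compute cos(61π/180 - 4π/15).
cos(61π/180 - 4π/15) = cos 61π/180 cos 4π/15 + sin 61π/180 sin 4π/15 = 0.9744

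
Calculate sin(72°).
sin(72°) = 0.9511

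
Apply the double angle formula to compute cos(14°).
cos(14°) = 2cos²7° - 1 = 0.9703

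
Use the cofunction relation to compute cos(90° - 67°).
cos(90° - 67°) = sin(67°) = 0.9205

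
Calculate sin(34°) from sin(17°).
sin(34°) = 2 sin 17° cos 17° = 0.5592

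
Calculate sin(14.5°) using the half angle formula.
sin(14.5°) = √((1 - cos 29°)/2) = 0.2504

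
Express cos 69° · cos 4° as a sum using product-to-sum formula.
cos 69° cos 4° = (1/2)[cos(69°-4°) + cos(69°+4°)]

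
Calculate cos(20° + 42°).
cos(20° + 42°) = cos 20° cos 42° - sin 20° sin 42° = 0.4695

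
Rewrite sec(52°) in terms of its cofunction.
sec(52°) = csc(90° - 52°) = csc(38°)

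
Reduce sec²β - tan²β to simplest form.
sec²β - tan²β = 1 (using Pythagorean identity)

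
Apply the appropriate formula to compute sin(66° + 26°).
sin(66° + 26°) = sin 66° cos 26° + cos 66° sin 26° = 0.9994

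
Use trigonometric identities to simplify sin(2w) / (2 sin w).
sin(2w) / (2 sin w) = cos w (using Double angle)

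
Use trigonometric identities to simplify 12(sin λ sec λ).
12(sin λ sec λ) = 12(tan λ) (using Reciprocal + quotient)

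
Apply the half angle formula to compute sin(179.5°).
sin(179.5°) = √((1 - cos 359°)/2) = 0.008727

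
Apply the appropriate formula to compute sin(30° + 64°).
sin(30° + 64°) = sin 30° cos 64° + cos 30° sin 64° = 0.9976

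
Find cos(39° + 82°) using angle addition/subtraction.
cos(39° + 82°) = cos 39° cos 82° - sin 39° sin 82° = -0.515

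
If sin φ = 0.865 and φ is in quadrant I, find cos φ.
cos φ = 0.5018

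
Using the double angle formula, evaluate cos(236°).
cos(236°) = cos²118° - sin²118° = -0.5592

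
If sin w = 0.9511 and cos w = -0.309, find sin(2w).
sin(2w) = 2 sin w cos w = -0.5878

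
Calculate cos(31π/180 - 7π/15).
cos(31π/180 - 7π/15) = cos 31π/180 cos 7π/15 + sin 31π/180 sin 7π/15 = 0.6018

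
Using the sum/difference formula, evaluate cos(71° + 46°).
cos(71° + 46°) = cos 71° cos 46° - sin 71° sin 46° = -0.454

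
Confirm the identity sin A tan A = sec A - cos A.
RHS = 1/cos A - cos A = (1 - cos²A)/cos A = sin²A/cos A = sin A · (sin A/cos A) = sin A tan A = LHS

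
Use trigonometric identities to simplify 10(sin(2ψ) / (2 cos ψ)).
10(sin(2ψ) / (2 cos ψ)) = 10(sin ψ) (using Double angle)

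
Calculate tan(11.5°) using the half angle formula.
tan(11.5°) = sin 23° / (1 + cos 23°) = 0.2035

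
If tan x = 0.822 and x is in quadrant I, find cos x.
cos x = 0.7725 (using tan²x + 1 = sec²x)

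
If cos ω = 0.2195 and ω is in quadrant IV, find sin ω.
sin ω = -0.9756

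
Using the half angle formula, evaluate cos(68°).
cos(68°) = √((1 + cos 136°)/2) = 0.3746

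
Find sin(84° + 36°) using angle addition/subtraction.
sin(84° + 36°) = sin 84° cos 36° + cos 84° sin 36° = √3/2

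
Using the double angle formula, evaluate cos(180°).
cos(180°) = cos²90° - sin²90° = -1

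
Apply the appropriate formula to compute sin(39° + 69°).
sin(39° + 69°) = sin 39° cos 69° + cos 39° sin 69° = 0.9511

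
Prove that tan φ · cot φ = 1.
LHS = (sin φ/cos φ) · (cos φ/sin φ) = 1 = RHS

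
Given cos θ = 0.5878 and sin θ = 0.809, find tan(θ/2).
tan(θ/2) = sin θ / (1 + cos θ) = 0.5095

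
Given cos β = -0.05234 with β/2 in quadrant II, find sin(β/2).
sin(β/2) = ±√((1 - cos β)/2); positive since β/2 ∈ QII, so sin(β/2) = 0.7254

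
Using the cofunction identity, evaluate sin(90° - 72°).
sin(90° - 72°) = cos(72°) = 0.309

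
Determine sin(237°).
sin(237°) = -0.8387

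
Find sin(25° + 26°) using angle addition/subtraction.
sin(25° + 26°) = sin 25° cos 26° + cos 25° sin 26° = 0.7771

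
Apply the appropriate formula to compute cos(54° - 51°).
cos(54° - 51°) = cos 54° cos 51° + sin 54° sin 51° = 0.9986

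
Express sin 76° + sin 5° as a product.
sin 76° + sin 5° = 2 sin(40.5°) cos(35.5°)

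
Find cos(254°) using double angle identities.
cos(254°) = cos²127° - sin²127° = -0.2756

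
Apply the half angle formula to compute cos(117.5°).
cos(117.5°) = -√((1 + cos 235°)/2) = -0.4617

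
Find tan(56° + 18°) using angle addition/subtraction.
tan(56° + 18°) = (tan 56° + tan 18°)/(1 - tan 56° tan 18°) = 3.487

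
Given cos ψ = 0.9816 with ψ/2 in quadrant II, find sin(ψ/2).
sin(ψ/2) = ±√((1 - cos ψ)/2); positive since ψ/2 ∈ QII, so sin(ψ/2) = 0.09592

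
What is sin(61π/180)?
sin(61π/180) = 0.8746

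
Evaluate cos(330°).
cos(330°) = √3/2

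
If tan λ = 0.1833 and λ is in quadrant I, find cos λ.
cos λ = 0.9836 (using tan²λ + 1 = sec²λ)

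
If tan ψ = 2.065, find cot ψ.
cot ψ = 1/tan ψ = 0.4843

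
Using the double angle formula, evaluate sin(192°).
sin(192°) = 2 sin 96° cos 96° = -0.2079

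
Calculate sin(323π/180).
sin(323π/180) = -0.6018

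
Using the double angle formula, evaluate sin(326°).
sin(326°) = 2 sin 163° cos 163° = -0.5592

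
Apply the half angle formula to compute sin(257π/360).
sin(257π/360) = √((1 - cos 257π/180)/2) = 0.7826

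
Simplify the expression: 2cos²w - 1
2cos²w - 1 = cos(2w) (using Double angle)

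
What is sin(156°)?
sin(156°) = 0.4067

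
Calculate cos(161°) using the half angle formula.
cos(161°) = -√((1 + cos 322°)/2) = -0.9455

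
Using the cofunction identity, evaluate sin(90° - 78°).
sin(90° - 78°) = cos(78°) = 0.2079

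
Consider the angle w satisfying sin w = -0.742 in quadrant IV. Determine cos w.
cos w = √(1 - sin²w) = 0.6704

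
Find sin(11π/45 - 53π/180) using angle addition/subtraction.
sin(11π/45 - 53π/180) = sin 11π/45 cos 53π/180 - cos 11π/45 sin 53π/180 = -0.1564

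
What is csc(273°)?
csc(273°) = -1.001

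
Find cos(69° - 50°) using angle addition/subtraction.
cos(69° - 50°) = cos 69° cos 50° + sin 69° sin 50° = 0.9455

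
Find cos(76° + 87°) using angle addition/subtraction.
cos(76° + 87°) = cos 76° cos 87° - sin 76° sin 87° = -0.9563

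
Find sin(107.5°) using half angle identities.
sin(107.5°) = √((1 - cos 215°)/2) = 0.9537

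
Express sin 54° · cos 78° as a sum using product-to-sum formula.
sin 54° cos 78° = (1/2)[sin(54°+78°) + sin(54°-78°)]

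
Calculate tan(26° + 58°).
tan(26° + 58°) = (tan 26° + tan 58°)/(1 - tan 26° tan 58°) = 9.514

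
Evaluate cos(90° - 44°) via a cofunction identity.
cos(90° - 44°) = sin(44°) = 0.6947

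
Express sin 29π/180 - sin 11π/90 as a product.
sin 29π/180 - sin 11π/90 = 2 cos(17π/120) sin(7π/360)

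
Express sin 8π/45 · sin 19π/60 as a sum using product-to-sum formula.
sin 8π/45 sin 19π/60 = (1/2)[cos(8π/45-19π/60) - cos(8π/45+19π/60)]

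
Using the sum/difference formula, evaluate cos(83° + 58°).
cos(83° + 58°) = cos 83° cos 58° - sin 83° sin 58° = -0.7771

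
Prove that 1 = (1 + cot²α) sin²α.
RHS = csc²α · sin²α = (1/sin²α) · sin²α = 1 = LHS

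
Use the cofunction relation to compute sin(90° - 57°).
sin(90° - 57°) = cos(57°) = 0.5446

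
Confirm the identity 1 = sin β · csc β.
RHS = sin β · (1/sin β) = 1 = LHS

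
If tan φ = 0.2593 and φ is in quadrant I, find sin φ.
sin φ = 0.251 (using tan²φ + 1 = sec²φ)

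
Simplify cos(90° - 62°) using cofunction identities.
cos(90° - 62°) = sin(62°)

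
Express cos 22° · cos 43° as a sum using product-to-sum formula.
cos 22° cos 43° = (1/2)[cos(22°-43°) + cos(22°+43°)]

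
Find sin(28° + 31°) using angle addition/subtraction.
sin(28° + 31°) = sin 28° cos 31° + cos 28° sin 31° = 0.8572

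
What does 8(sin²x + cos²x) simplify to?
8(sin²x + cos²x) = 8 (using Pythagorean identity)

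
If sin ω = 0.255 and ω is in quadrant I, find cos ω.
cos ω = 0.9669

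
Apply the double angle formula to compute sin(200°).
sin(200°) = 2 sin 100° cos 100° = -0.342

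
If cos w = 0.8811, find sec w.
sec w = 1/cos w = 1.135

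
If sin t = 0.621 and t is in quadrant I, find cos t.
cos t = 0.7838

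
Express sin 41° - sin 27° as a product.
sin 41° - sin 27° = 2 cos(34°) sin(7°)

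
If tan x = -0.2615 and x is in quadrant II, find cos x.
cos x = -0.9675 (using tan²x + 1 = sec²x)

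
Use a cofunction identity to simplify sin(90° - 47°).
sin(90° - 47°) = cos(47°)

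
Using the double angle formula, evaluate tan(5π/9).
tan(5π/9) = 2 tan 5π/18 / (1 - tan²5π/18) = -5.671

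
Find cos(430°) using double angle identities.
cos(430°) = 1 - 2sin²215° = 0.342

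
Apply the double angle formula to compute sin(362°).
sin(362°) = 2 sin 181° cos 181° = 0.0349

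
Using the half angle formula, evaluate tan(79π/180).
tan(79π/180) = sin 79π/90 / (1 + cos 79π/90) = 5.145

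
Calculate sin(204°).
sin(204°) = -0.4067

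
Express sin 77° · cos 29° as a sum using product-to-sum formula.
sin 77° cos 29° = (1/2)[sin(77°+29°) + sin(77°-29°)]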